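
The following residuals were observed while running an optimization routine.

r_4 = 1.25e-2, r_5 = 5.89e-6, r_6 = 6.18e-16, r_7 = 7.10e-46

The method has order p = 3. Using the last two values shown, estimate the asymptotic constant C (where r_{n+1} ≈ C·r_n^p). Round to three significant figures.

3.01

C ≈ r_7 / r_6^3
  = 7.10e-46 / (6.18e-16)^3
  = 7.10e-46 / 2.36029e-46 ≈ 3.0081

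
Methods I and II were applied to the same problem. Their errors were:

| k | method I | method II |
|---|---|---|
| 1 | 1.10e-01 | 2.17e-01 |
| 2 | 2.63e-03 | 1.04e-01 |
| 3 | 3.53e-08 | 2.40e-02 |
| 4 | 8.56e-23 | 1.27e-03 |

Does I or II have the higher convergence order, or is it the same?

Method I: p ≈ ln(8.56e-23/3.53e-08)/ln(3.53e-08/2.63e-03) ≈ 3.00.
Method II: p ≈ ln(1.27e-03/2.40e-02)/ln(2.40e-02/1.04e-01) ≈ 2.00.
Method I has the higher order (≈3.0 vs ≈2.0).

I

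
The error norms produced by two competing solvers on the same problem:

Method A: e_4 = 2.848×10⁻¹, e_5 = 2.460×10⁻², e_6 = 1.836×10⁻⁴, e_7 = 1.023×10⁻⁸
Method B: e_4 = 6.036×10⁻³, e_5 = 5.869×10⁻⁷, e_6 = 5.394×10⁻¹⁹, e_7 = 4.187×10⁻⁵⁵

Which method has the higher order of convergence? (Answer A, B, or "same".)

B

Method A: p ≈ ln(1.023×10⁻⁸/1.836×10⁻⁴)/ln(1.836×10⁻⁴/2.460×10⁻²) ≈ 2.00.
Method B: p ≈ ln(4.187×10⁻⁵⁵/5.394×10⁻¹⁹)/ln(5.394×10⁻¹⁹/5.869×10⁻⁷) ≈ 3.00.
Method B has the higher order (≈3.0 vs ≈2.0).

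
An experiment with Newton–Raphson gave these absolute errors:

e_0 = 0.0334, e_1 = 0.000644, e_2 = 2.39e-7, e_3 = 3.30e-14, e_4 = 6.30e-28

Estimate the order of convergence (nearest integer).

Consecutive ratios: e_4/e_3 = 6.30e-28/3.30e-14 = 1.90909e-14, e_3/e_2 = 3.30e-14/2.39e-7 = 1.38075e-07.
p ≈ ln(1.90909e-14)/ln(1.38075e-07) = -31.5896/-15.7955 ≈ 2.00.
So the convergence is quadratic (order 2).

2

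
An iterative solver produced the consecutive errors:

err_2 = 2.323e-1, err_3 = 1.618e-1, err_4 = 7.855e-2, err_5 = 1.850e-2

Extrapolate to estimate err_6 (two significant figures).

First estimate the order: p ≈ ln(err_5/err_4) / ln(err_4/err_3) = ln(1.850e-2/7.855e-2)/ln(7.855e-2/1.618e-1) = ln(0.235519)/ln(0.485476) ≈ 2.0010.
Then err_6 ≈ err_5·(err_5/err_4)^p = 1.850e-2·(0.235519)^2.0010 = 1.850e-2·0.0553891 ≈ 0.001025.

1.0e-3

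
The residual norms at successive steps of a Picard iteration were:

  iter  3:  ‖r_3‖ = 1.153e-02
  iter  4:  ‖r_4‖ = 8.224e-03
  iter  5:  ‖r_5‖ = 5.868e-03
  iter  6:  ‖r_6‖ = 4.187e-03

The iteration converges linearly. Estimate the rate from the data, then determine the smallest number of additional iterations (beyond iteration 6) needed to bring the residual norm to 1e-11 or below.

Rate ρ ≈ ‖r_6‖/‖r_5‖ = 4.187e-03/5.868e-03 = 0.7135.
After j more steps, ‖r_{6+j}‖ ≈ 4.187e-03·ρ^j; need ρ^j ≤ 1e-11/4.187e-03 = 2.38834e-09.
j ≥ ln(2.38834e-09)/ln(0.7135) = -19.8527/-0.33757 = 58.811.
So 59 more iterations are needed.

59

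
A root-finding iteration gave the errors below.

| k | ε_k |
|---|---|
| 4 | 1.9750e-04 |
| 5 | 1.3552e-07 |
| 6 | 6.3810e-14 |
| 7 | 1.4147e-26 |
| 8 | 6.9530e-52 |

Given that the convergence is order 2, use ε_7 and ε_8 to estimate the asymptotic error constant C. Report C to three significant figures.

C ≈ ε_8 / ε_7^2
  = 6.9530e-52 / (1.4147e-26)^2
  = 6.9530e-52 / 2.00138e-52 ≈ 3.4741

3.47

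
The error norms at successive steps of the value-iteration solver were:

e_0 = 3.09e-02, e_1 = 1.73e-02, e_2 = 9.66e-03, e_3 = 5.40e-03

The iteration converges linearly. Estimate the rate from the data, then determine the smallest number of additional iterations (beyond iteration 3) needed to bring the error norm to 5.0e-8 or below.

Rate ρ ≈ e_3/e_2 = 5.40e-03/9.66e-03 = 0.5590.
After j more steps, e_{3+j} ≈ 5.40e-03·ρ^j; need ρ^j ≤ 5.0e-8/5.40e-03 = 9.25926e-06.
j ≥ ln(9.25926e-06)/ln(0.5590) = -11.5899/-0.58161 = 19.927.
So 20 more iterations are needed.

20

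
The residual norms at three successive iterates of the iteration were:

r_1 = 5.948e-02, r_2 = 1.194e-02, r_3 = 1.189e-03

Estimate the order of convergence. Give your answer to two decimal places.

1.44

p ≈ ln(r_3/r_2) / ln(r_2/r_1)
  = ln(1.189e-03/1.194e-02) / ln(1.194e-02/5.948e-02)
  = ln(0.0995812) / ln(0.20074)
  = -2.30678 / -1.60574 ≈ 1.43658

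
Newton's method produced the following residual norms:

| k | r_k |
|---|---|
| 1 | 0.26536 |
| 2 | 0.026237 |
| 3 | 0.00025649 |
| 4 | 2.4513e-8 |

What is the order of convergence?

Consecutive ratios: r_4/r_3 = 2.4513e-8/0.00025649 = 9.5571e-05, r_3/r_2 = 0.00025649/0.026237 = 0.00977589.
p ≈ ln(9.5571e-05)/ln(0.00977589) = -9.2556/-4.6278 ≈ 2.00.
So the convergence is quadratic (order 2).

2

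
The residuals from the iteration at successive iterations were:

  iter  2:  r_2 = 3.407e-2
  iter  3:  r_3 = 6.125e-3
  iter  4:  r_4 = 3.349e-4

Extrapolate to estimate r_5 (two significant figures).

2.4e-6

First estimate the order: p ≈ ln(r_4/r_3) / ln(r_3/r_2) = ln(3.349e-4/6.125e-3)/ln(6.125e-3/3.407e-2) = ln(0.0546776)/ln(0.179777) ≈ 1.6936.
Then r_5 ≈ r_4·(r_4/r_3)^p = 3.349e-4·(0.0546776)^1.6936 = 3.349e-4·0.00728373 ≈ 2.439e-06.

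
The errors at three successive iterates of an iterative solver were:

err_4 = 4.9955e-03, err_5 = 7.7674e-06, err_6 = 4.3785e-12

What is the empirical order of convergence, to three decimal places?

2.225

p ≈ ln(err_6/err_5) / ln(err_5/err_4)
  = ln(4.3785e-12/7.7674e-06) / ln(7.7674e-06/4.9955e-03)
  = ln(5.63702e-07) / ln(0.00155488)
  = -14.388740 / -6.466357 ≈ 2.225169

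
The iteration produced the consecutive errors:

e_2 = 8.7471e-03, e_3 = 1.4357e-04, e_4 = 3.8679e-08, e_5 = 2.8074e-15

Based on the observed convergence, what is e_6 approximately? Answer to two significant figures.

1.5e-29

First estimate the order: p ≈ ln(e_5/e_4) / ln(e_4/e_3) = ln(2.8074e-15/3.8679e-08)/ln(3.8679e-08/1.4357e-04) = ln(7.2582e-08)/ln(0.000269409) ≈ 2.0000.
Then e_6 ≈ e_5·(e_5/e_4)^p = 2.8074e-15·(7.2582e-08)^2.0000 = 2.8074e-15·5.26815e-15 ≈ 1.479e-29.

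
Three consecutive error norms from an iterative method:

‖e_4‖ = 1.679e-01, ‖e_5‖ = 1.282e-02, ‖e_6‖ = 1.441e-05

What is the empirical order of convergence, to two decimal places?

p ≈ ln(‖e_6‖/‖e_5‖) / ln(‖e_5‖/‖e_4‖)
  = ln(1.441e-05/1.282e-02) / ln(1.282e-02/1.679e-01)
  = ln(0.00112402) / ln(0.076355)
  = -6.79084 / -2.57236 ≈ 2.63993

2.64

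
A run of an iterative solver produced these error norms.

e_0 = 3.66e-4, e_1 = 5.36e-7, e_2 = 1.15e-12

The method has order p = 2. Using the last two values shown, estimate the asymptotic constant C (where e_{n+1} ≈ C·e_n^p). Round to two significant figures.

C ≈ e_2 / e_1^2
  = 1.15e-12 / (5.36e-7)^2
  = 1.15e-12 / 2.87296e-13 ≈ 4.0028

4.0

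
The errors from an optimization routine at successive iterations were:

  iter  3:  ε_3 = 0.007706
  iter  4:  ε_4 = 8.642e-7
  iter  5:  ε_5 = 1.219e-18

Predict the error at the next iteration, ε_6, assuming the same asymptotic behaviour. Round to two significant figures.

First estimate the order: p ≈ ln(ε_5/ε_4) / ln(ε_4/ε_3) = ln(1.219e-18/8.642e-7)/ln(8.642e-7/0.007706) = ln(1.41055e-12)/ln(0.000112146) ≈ 3.0000.
Then ε_6 ≈ ε_5·(ε_5/ε_4)^p = 1.219e-18·(1.41055e-12)^3.0000 = 1.219e-18·2.8065e-36 ≈ 3.421e-54.

3.4e-54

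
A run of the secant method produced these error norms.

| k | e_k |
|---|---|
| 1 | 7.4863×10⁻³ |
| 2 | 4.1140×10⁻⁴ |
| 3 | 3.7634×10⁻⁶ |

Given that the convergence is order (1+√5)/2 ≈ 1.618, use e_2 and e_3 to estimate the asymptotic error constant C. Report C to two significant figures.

C ≈ e_3 / e_2^1.618
  = 3.7634×10⁻⁶ / (4.1140×10⁻⁴)^1.618
  = 3.7634×10⁻⁶ / 3.32567e-06 ≈ 1.1316

1.1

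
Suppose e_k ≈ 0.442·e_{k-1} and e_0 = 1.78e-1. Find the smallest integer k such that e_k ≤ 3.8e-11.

28

After k steps, e_k ≈ 1.78e-1·0.442^k.
Need 0.442^k ≤ 3.8e-11/1.78e-1 = 2.13483e-10.
k ≥ ln(2.13483e-10)/ln(0.442) = -22.2675/-0.81645 = 27.274.
Smallest integer k = 28.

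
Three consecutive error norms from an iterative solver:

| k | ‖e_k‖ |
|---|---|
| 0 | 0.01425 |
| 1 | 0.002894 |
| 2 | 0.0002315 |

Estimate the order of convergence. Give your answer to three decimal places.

p ≈ ln(‖e_2‖/‖e_1‖) / ln(‖e_1‖/‖e_0‖)
  = ln(0.0002315/0.002894) / ln(0.002894/0.01425)
  = ln(0.0799931) / ln(0.203088)
  = -2.525815 / -1.594116 ≈ 1.584461

1.584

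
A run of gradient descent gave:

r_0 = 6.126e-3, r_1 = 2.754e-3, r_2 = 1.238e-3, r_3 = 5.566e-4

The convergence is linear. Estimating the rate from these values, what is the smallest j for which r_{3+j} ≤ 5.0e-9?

Rate ρ ≈ r_3/r_2 = 5.566e-4/1.238e-3 = 0.4496.
After j more steps, r_{3+j} ≈ 5.566e-4·ρ^j; need ρ^j ≤ 5.0e-9/5.566e-4 = 8.98311e-06.
j ≥ ln(8.98311e-06)/ln(0.4496) = -11.6202/-0.79940 = 14.536.
So 15 more iterations are needed.

15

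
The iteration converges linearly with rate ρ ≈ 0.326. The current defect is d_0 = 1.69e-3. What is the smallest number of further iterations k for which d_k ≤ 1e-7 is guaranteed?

After k steps, d_k ≈ 1.69e-3·0.326^k.
Need 0.326^k ≤ 1e-7/1.69e-3 = 5.91716e-05.
k ≥ ln(5.91716e-05)/ln(0.326) = -9.7351/-1.12086 = 8.685.
Smallest integer k = 9.

9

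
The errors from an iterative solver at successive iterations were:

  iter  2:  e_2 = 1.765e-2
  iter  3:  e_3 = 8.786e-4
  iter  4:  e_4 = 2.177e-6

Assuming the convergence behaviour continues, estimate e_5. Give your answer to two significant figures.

First estimate the order: p ≈ ln(e_4/e_3) / ln(e_3/e_2) = ln(2.177e-6/8.786e-4)/ln(8.786e-4/1.765e-2) = ln(0.00247781)/ln(0.049779) ≈ 2.0000.
Then e_5 ≈ e_4·(e_4/e_3)^p = 2.177e-6·(0.00247781)^2.0000 = 2.177e-6·6.13954e-06 ≈ 1.337e-11.

1.3e-11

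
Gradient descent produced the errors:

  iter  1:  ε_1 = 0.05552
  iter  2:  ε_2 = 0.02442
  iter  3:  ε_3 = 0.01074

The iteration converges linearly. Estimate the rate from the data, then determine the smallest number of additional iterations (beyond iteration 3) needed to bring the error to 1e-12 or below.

Rate ρ ≈ ε_3/ε_2 = 0.01074/0.02442 = 0.4398.
After j more steps, ε_{3+j} ≈ 0.01074·ρ^j; need ρ^j ≤ 1e-12/0.01074 = 9.31099e-11.
j ≥ ln(9.31099e-11)/ln(0.4398) = -23.0972/-0.82144 = 28.118.
So 29 more iterations are needed.

29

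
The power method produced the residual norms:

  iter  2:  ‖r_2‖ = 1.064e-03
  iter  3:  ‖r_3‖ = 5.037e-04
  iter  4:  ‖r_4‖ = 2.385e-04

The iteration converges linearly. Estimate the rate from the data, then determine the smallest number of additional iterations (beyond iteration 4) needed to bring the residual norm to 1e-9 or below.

17

Rate ρ ≈ ‖r_4‖/‖r_3‖ = 2.385e-04/5.037e-04 = 0.4735.
After j more steps, ‖r_{4+j}‖ ≈ 2.385e-04·ρ^j; need ρ^j ≤ 1e-9/2.385e-04 = 4.19287e-06.
j ≥ ln(4.19287e-06)/ln(0.4735) = -12.3821/-0.74760 = 16.562.
So 17 more iterations are needed.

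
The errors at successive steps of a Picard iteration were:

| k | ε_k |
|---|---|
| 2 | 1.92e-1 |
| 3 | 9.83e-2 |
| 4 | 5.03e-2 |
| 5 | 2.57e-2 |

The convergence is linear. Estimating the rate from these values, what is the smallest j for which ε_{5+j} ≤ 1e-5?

12

Rate ρ ≈ ε_5/ε_4 = 2.57e-2/5.03e-2 = 0.5109.
After j more steps, ε_{5+j} ≈ 2.57e-2·ρ^j; need ρ^j ≤ 1e-5/2.57e-2 = 0.000389105.
j ≥ ln(0.000389105)/ln(0.5109) = -7.8517/-0.67158 = 11.691.
So 12 more iterations are needed.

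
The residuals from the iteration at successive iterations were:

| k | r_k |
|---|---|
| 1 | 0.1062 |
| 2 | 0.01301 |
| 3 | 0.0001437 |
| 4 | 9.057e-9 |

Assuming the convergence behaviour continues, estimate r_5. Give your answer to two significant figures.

First estimate the order: p ≈ ln(r_4/r_3) / ln(r_3/r_2) = ln(9.057e-9/0.0001437)/ln(0.0001437/0.01301) = ln(6.30271e-05)/ln(0.0110453) ≈ 2.1466.
Then r_5 ≈ r_4·(r_4/r_3)^p = 9.057e-9·(6.30271e-05)^2.1466 = 9.057e-9·9.622e-10 ≈ 8.715e-18.

8.7e-18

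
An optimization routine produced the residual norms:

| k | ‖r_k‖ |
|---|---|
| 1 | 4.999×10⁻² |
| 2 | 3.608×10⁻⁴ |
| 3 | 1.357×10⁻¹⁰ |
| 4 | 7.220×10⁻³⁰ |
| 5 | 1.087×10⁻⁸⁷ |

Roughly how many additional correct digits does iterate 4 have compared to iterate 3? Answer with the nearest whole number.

19

Digits gained ≈ log₁₀(‖r_3‖/‖r_4‖) = log₁₀(1.357×10⁻¹⁰/7.220×10⁻³⁰) = log₁₀(1.8795e+19) ≈ 19.274.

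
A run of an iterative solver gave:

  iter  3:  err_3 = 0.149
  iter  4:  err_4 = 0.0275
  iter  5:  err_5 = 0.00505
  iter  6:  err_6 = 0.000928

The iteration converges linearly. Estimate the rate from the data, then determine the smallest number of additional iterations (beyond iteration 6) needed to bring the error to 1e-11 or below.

11

Rate ρ ≈ err_6/err_5 = 0.000928/0.00505 = 0.1838.
After j more steps, err_{6+j} ≈ 0.000928·ρ^j; need ρ^j ≤ 1e-11/0.000928 = 1.07759e-08.
j ≥ ln(1.07759e-08)/ln(0.1838) = -18.3460/-1.69391 = 10.831.
So 11 more iterations are needed.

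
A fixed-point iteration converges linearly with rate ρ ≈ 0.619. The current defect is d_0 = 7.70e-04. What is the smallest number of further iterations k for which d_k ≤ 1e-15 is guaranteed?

After k steps, d_k ≈ 7.70e-04·0.619^k.
Need 0.619^k ≤ 1e-15/7.70e-04 = 1.2987e-12.
k ≥ ln(1.2987e-12)/ln(0.619) = -27.3697/-0.47965 = 57.062.
Smallest integer k = 58.

58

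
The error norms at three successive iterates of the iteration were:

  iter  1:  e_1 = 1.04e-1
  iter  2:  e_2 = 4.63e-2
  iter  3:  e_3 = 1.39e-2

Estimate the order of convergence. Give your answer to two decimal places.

1.49

p ≈ ln(e_3/e_2) / ln(e_2/e_1)
  = ln(1.39e-2/4.63e-2) / ln(4.63e-2/1.04e-1)
  = ln(0.300216) / ln(0.445192)
  = -1.20325 / -0.80925 ≈ 1.48687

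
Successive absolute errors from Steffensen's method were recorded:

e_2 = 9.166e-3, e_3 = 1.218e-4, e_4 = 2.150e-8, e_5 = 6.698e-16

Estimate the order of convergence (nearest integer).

Consecutive ratios: e_5/e_4 = 6.698e-16/2.150e-8 = 3.11535e-08, e_4/e_3 = 2.150e-8/1.218e-4 = 0.000176519.
p ≈ ln(3.11535e-08)/ln(0.000176519) = -17.2843/-8.6421 ≈ 2.00.
So the convergence is quadratic (order 2).

2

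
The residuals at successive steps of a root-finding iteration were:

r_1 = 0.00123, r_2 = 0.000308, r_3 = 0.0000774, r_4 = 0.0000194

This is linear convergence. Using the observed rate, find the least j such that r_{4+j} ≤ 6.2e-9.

Rate ρ ≈ r_4/r_3 = 0.0000194/0.0000774 = 0.2506.
After j more steps, r_{4+j} ≈ 0.0000194·ρ^j; need ρ^j ≤ 6.2e-9/0.0000194 = 0.000319588.
j ≥ ln(0.000319588)/ln(0.2506) = -8.0485/-1.38390 = 5.816.
So 6 more iterations are needed.

6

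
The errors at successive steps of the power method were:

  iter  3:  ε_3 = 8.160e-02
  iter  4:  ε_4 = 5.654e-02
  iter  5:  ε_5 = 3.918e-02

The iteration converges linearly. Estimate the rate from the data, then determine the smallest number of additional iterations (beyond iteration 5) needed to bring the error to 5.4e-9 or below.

44

Rate ρ ≈ ε_5/ε_4 = 3.918e-02/5.654e-02 = 0.6930.
After j more steps, ε_{5+j} ≈ 3.918e-02·ρ^j; need ρ^j ≤ 5.4e-9/3.918e-02 = 1.37825e-07.
j ≥ ln(1.37825e-07)/ln(0.6930) = -15.7973/-0.36673 = 43.076.
So 44 more iterations are needed.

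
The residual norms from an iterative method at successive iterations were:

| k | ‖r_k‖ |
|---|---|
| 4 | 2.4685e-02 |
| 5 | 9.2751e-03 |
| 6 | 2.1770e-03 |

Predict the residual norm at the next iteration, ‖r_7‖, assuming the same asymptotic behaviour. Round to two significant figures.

2.5e-4

First estimate the order: p ≈ ln(‖r_6‖/‖r_5‖) / ln(‖r_5‖/‖r_4‖) = ln(2.1770e-03/9.2751e-03)/ln(9.2751e-03/2.4685e-02) = ln(0.234714)/ln(0.375738) ≈ 1.4807.
Then ‖r_7‖ ≈ ‖r_6‖·(‖r_6‖/‖r_5‖)^p = 2.1770e-03·(0.234714)^1.4807 = 2.1770e-03·0.116938 ≈ 0.0002546.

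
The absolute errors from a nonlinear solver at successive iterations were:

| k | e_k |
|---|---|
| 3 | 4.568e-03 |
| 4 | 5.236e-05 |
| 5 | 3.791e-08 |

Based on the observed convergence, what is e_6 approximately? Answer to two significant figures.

3.1e-13

First estimate the order: p ≈ ln(e_5/e_4) / ln(e_4/e_3) = ln(3.791e-08/5.236e-05)/ln(5.236e-05/4.568e-03) = ln(0.000724026)/ln(0.0114623) ≈ 1.6181.
Then e_6 ≈ e_5·(e_5/e_4)^p = 3.791e-08·(0.000724026)^1.6181 = 3.791e-08·8.29408e-06 ≈ 3.144e-13.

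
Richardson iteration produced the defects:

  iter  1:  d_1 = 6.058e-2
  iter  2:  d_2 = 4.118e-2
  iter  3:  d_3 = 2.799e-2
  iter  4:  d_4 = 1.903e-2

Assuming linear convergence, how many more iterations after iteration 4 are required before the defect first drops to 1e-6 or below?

Rate ρ ≈ d_4/d_3 = 1.903e-2/2.799e-2 = 0.6799.
After j more steps, d_{4+j} ≈ 1.903e-2·ρ^j; need ρ^j ≤ 1e-6/1.903e-2 = 5.25486e-05.
j ≥ ln(5.25486e-05)/ln(0.6799) = -9.8538/-0.38581 = 25.541.
So 26 more iterations are needed.

26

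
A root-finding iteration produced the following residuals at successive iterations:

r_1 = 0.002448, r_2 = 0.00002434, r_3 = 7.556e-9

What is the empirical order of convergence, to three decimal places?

p ≈ ln(r_3/r_2) / ln(r_2/r_1)
  = ln(7.556e-9/0.00002434) / ln(0.00002434/0.002448)
  = ln(0.000310435) / ln(0.00994281)
  = -8.077536 / -4.610906 ≈ 1.751833

1.752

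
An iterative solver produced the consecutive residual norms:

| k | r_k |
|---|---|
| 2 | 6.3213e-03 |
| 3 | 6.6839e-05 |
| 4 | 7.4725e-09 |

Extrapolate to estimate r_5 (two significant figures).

9.3e-17

First estimate the order: p ≈ ln(r_4/r_3) / ln(r_3/r_2) = ln(7.4725e-09/6.6839e-05)/ln(6.6839e-05/6.3213e-03) = ln(0.000111799)/ln(0.0105736) ≈ 2.0000.
Then r_5 ≈ r_4·(r_4/r_3)^p = 7.4725e-09·(0.000111799)^2.0000 = 7.4725e-09·1.2499e-08 ≈ 9.34e-17.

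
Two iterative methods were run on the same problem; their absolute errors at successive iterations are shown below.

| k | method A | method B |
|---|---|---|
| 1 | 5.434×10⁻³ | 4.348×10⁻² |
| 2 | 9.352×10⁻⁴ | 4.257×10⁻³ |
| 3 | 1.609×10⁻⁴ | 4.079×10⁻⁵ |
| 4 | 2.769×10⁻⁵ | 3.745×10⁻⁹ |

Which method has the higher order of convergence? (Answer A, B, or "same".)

B

Method A: p ≈ ln(2.769×10⁻⁵/1.609×10⁻⁴)/ln(1.609×10⁻⁴/9.352×10⁻⁴) ≈ 1.00.
Method B: p ≈ ln(3.745×10⁻⁹/4.079×10⁻⁵)/ln(4.079×10⁻⁵/4.257×10⁻³) ≈ 2.00.
Method B has the higher order (≈2.0 vs ≈1.0).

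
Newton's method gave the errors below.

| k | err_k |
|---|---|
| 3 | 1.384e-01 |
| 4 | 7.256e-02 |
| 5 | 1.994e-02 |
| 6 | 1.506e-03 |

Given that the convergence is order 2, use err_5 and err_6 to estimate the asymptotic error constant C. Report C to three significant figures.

3.79

C ≈ err_6 / err_5^2
  = 1.506e-03 / (1.994e-02)^2
  = 1.506e-03 / 0.000397604 ≈ 3.7877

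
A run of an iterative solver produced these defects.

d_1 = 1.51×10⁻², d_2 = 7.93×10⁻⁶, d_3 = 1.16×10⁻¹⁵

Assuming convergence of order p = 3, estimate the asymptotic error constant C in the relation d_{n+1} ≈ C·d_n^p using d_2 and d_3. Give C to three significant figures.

C ≈ d_3 / d_2^3
  = 1.16×10⁻¹⁵ / (7.93×10⁻⁶)^3
  = 1.16×10⁻¹⁵ / 4.98677e-16 ≈ 2.3262

2.33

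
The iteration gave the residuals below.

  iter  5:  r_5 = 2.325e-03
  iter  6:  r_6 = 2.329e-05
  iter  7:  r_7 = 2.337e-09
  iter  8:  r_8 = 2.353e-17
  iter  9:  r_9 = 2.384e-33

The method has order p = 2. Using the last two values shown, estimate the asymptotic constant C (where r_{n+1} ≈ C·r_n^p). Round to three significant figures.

4.31

C ≈ r_9 / r_8^2
  = 2.384e-33 / (2.353e-17)^2
  = 2.384e-33 / 5.53661e-34 ≈ 4.3059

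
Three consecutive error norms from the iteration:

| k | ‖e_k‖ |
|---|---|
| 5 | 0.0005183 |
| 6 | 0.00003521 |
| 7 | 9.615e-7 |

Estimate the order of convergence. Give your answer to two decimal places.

1.34

p ≈ ln(‖e_7‖/‖e_6‖) / ln(‖e_6‖/‖e_5‖)
  = ln(9.615e-7/0.00003521) / ln(0.00003521/0.0005183)
  = ln(0.0273076) / ln(0.0679336)
  = -3.60059 / -2.68922 ≈ 1.33890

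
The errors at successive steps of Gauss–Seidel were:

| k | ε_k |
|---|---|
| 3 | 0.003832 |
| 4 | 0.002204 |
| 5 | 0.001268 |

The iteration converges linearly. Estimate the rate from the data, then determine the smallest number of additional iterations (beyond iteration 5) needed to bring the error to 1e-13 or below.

Rate ρ ≈ ε_5/ε_4 = 0.001268/0.002204 = 0.5753.
After j more steps, ε_{5+j} ≈ 0.001268·ρ^j; need ρ^j ≤ 1e-13/0.001268 = 7.88644e-11.
j ≥ ln(7.88644e-11)/ln(0.5753) = -23.2633/-0.55286 = 42.078.
So 43 more iterations are needed.

43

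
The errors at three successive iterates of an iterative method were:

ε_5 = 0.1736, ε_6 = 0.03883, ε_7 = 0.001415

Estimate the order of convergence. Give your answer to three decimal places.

p ≈ ln(ε_7/ε_6) / ln(ε_6/ε_5)
  = ln(0.001415/0.03883) / ln(0.03883/0.1736)
  = ln(0.0364409) / ln(0.223675)
  = -3.312064 / -1.497561 ≈ 2.211639

2.212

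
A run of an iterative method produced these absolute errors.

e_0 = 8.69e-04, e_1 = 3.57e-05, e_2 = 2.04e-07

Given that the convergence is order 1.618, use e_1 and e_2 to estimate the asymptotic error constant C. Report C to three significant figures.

C ≈ e_2 / e_1^1.618
  = 2.04e-07 / (3.57e-05)^1.618
  = 2.04e-07 / 6.37114e-08 ≈ 3.2019

3.20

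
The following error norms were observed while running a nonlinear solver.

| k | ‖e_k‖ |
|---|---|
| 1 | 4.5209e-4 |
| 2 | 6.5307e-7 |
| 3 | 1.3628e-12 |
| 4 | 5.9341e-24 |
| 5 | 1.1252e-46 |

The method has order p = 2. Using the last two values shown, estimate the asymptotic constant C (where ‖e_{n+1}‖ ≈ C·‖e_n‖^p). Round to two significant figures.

C ≈ ‖e_5‖ / ‖e_4‖^2
  = 1.1252e-46 / (5.9341e-24)^2
  = 1.1252e-46 / 3.52135e-47 ≈ 3.1954

3.2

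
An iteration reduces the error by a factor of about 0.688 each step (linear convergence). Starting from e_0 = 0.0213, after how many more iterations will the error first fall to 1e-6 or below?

After k steps, e_k ≈ 0.0213·0.688^k.
Need 0.688^k ≤ 1e-6/0.0213 = 4.69484e-05.
k ≥ ln(4.69484e-05)/ln(0.688) = -9.9665/-0.37397 = 26.651.
Smallest integer k = 27.

27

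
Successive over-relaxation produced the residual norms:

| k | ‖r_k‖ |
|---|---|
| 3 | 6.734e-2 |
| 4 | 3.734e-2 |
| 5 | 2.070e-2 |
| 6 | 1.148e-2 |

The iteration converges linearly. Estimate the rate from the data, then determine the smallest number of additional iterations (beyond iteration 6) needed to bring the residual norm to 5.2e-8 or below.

Rate ρ ≈ ‖r_6‖/‖r_5‖ = 1.148e-2/2.070e-2 = 0.5546.
After j more steps, ‖r_{6+j}‖ ≈ 1.148e-2·ρ^j; need ρ^j ≤ 5.2e-8/1.148e-2 = 4.52962e-06.
j ≥ ln(4.52962e-06)/ln(0.5546) = -12.3049/-0.58951 = 20.873.
So 21 more iterations are needed.

21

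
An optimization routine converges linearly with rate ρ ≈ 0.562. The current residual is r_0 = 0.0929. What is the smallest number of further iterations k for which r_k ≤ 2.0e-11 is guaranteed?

39

After k steps, r_k ≈ 0.0929·0.562^k.
Need 0.562^k ≤ 2.0e-11/0.0929 = 2.15285e-10.
k ≥ ln(2.15285e-10)/ln(0.562) = -22.2591/-0.57625 = 38.628.
Smallest integer k = 39.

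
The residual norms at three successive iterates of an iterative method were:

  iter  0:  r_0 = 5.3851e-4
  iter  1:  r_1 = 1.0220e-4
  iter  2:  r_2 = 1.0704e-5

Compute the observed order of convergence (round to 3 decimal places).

1.358

p ≈ ln(r_2/r_1) / ln(r_1/r_0)
  = ln(1.0704e-5/1.0220e-4) / ln(1.0220e-4/5.3851e-4)
  = ln(0.104736) / ln(0.189783)
  = -2.256312 / -1.661874 ≈ 1.357691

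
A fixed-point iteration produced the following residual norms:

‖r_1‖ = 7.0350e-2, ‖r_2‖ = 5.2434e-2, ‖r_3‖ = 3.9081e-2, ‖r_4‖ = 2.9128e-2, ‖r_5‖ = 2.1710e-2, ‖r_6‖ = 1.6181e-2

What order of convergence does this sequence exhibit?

1

Consecutive ratios: ‖r_6‖/‖r_5‖ = 1.6181e-2/2.1710e-2 = 0.745325, ‖r_5‖/‖r_4‖ = 2.1710e-2/2.9128e-2 = 0.745331.
p ≈ ln(0.745325)/ln(0.745331) = -0.2939/-0.2939 ≈ 1.00.
So the convergence is linear (order 1).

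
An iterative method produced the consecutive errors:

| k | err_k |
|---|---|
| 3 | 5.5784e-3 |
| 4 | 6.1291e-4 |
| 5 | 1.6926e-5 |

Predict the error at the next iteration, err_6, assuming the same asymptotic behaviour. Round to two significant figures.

First estimate the order: p ≈ ln(err_5/err_4) / ln(err_4/err_3) = ln(1.6926e-5/6.1291e-4)/ln(6.1291e-4/5.5784e-3) = ln(0.0276158)/ln(0.109872) ≈ 1.6253.
Then err_6 ≈ err_5·(err_5/err_4)^p = 1.6926e-5·(0.0276158)^1.6253 = 1.6926e-5·0.00292694 ≈ 4.954e-08.

5.0e-8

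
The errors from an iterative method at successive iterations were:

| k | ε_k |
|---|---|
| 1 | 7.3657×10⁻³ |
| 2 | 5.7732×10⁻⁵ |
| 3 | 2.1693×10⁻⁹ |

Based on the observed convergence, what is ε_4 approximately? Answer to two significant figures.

1.1e-18

First estimate the order: p ≈ ln(ε_3/ε_2) / ln(ε_2/ε_1) = ln(2.1693×10⁻⁹/5.7732×10⁻⁵)/ln(5.7732×10⁻⁵/7.3657×10⁻³) = ln(3.75753e-05)/ln(0.00783795) ≈ 2.1014.
Then ε_4 ≈ ε_3·(ε_3/ε_2)^p = 2.1693×10⁻⁹·(3.75753e-05)^2.1014 = 2.1693×10⁻⁹·5.02458e-10 ≈ 1.09e-18.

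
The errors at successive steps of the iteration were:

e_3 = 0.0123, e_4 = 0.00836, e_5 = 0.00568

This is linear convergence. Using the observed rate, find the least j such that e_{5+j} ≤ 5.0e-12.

54

Rate ρ ≈ e_5/e_4 = 0.00568/0.00836 = 0.6794.
After j more steps, e_{5+j} ≈ 0.00568·ρ^j; need ρ^j ≤ 5.0e-12/0.00568 = 8.80282e-10.
j ≥ ln(8.80282e-10)/ln(0.6794) = -20.8508/-0.38655 = 53.941.
So 54 more iterations are needed.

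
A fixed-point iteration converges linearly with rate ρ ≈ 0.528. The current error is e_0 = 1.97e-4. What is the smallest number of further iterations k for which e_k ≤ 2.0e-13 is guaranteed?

33

After k steps, e_k ≈ 1.97e-4·0.528^k.
Need 0.528^k ≤ 2.0e-13/1.97e-4 = 1.01523e-09.
k ≥ ln(1.01523e-09)/ln(0.528) = -20.7082/-0.63866 = 32.424.
Smallest integer k = 33.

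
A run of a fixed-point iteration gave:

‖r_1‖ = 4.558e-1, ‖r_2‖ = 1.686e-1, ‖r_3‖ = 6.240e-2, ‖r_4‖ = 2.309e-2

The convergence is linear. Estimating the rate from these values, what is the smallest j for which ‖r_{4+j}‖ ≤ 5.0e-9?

Rate ρ ≈ ‖r_4‖/‖r_3‖ = 2.309e-2/6.240e-2 = 0.3700.
After j more steps, ‖r_{4+j}‖ ≈ 2.309e-2·ρ^j; need ρ^j ≤ 5.0e-9/2.309e-2 = 2.16544e-07.
j ≥ ln(2.16544e-07)/ln(0.3700) = -15.3455/-0.99425 = 15.434.
So 16 more iterations are needed.

16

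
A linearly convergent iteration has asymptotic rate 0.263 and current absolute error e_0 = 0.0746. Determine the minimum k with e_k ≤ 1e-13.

After k steps, e_k ≈ 0.0746·0.263^k.
Need 0.263^k ≤ 1e-13/0.0746 = 1.34048e-12.
k ≥ ln(1.34048e-12)/ln(0.263) = -27.3380/-1.33560 = 20.469.
Smallest integer k = 21.

21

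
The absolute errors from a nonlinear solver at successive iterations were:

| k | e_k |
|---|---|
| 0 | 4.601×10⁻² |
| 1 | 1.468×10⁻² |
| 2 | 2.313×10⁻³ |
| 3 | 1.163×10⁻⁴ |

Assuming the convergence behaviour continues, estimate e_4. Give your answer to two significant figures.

9.2e-7

First estimate the order: p ≈ ln(e_3/e_2) / ln(e_2/e_1) = ln(1.163×10⁻⁴/2.313×10⁻³)/ln(2.313×10⁻³/1.468×10⁻²) = ln(0.050281)/ln(0.157561) ≈ 1.6181.
Then e_4 ≈ e_3·(e_3/e_2)^p = 1.163×10⁻⁴·(0.050281)^1.6181 = 1.163×10⁻⁴·0.0079203 ≈ 9.211e-07.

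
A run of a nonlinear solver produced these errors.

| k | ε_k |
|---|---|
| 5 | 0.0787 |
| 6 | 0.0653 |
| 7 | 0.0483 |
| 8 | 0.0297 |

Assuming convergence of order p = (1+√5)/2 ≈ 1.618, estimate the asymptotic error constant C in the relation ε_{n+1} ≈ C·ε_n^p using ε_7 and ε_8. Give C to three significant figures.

4.00

C ≈ ε_8 / ε_7^1.618
  = 0.0297 / (0.0483)^1.618
  = 0.0297 / 0.0074238 ≈ 4.0006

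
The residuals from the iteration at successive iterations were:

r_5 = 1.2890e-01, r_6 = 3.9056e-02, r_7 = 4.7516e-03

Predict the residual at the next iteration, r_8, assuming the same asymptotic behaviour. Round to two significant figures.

First estimate the order: p ≈ ln(r_7/r_6) / ln(r_6/r_5) = ln(4.7516e-03/3.9056e-02)/ln(3.9056e-02/1.2890e-01) = ln(0.121661)/ln(0.302995) ≈ 1.7642.
Then r_8 ≈ r_7·(r_7/r_6)^p = 4.7516e-03·(0.121661)^1.7642 = 4.7516e-03·0.0243234 ≈ 0.0001156.

1.2e-4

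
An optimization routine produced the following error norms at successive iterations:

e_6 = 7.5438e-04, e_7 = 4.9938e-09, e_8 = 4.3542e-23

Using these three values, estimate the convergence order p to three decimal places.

2.715

p ≈ ln(e_8/e_7) / ln(e_7/e_6)
  = ln(4.3542e-23/4.9938e-09) / ln(4.9938e-09/7.5438e-04)
  = ln(8.71921e-15) / ln(6.61974e-06)
  = -32.373248 / -11.925454 ≈ 2.714634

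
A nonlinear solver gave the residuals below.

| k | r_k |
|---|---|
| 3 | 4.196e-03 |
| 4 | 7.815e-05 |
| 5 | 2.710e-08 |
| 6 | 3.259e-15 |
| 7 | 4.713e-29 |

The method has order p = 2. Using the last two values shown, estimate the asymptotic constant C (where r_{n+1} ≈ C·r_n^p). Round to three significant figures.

C ≈ r_7 / r_6^2
  = 4.713e-29 / (3.259e-15)^2
  = 4.713e-29 / 1.06211e-29 ≈ 4.4374

4.44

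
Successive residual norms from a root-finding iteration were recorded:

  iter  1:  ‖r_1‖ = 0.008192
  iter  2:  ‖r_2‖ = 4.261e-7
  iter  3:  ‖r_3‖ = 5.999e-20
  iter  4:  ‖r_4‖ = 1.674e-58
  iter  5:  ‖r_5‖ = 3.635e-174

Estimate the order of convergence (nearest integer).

3

Consecutive ratios: ‖r_5‖/‖r_4‖ = 3.635e-174/1.674e-58 = 2.17145e-116, ‖r_4‖/‖r_3‖ = 1.674e-58/5.999e-20 = 2.79047e-39.
p ≈ ln(2.17145e-116)/ln(2.79047e-39) = -266.3245/-88.7746 ≈ 3.00.
So the convergence is cubic (order 3).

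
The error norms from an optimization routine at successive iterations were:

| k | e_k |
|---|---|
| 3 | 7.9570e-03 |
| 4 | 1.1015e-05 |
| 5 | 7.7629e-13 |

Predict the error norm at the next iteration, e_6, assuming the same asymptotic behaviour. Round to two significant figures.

9.9e-31

First estimate the order: p ≈ ln(e_5/e_4) / ln(e_4/e_3) = ln(7.7629e-13/1.1015e-05)/ln(1.1015e-05/7.9570e-03) = ln(7.04757e-08)/ln(0.00138432) ≈ 2.5018.
Then e_6 ≈ e_5·(e_5/e_4)^p = 7.7629e-13·(7.04757e-08)^2.5018 = 7.7629e-13·1.28004e-18 ≈ 9.937e-31.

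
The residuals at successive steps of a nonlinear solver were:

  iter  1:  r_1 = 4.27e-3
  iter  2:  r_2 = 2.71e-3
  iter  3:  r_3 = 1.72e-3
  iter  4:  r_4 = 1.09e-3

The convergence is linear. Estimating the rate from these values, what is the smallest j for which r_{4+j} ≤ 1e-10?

Rate ρ ≈ r_4/r_3 = 1.09e-3/1.72e-3 = 0.6337.
After j more steps, r_{4+j} ≈ 1.09e-3·ρ^j; need ρ^j ≤ 1e-10/1.09e-3 = 9.17431e-08.
j ≥ ln(9.17431e-08)/ln(0.6337) = -16.2043/-0.45618 = 35.522.
So 36 more iterations are needed.

36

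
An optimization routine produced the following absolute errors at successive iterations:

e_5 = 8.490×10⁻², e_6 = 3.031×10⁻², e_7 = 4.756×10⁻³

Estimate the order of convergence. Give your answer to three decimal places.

p ≈ ln(e_7/e_6) / ln(e_6/e_5)
  = ln(4.756×10⁻³/3.031×10⁻²) / ln(3.031×10⁻²/8.490×10⁻²)
  = ln(0.156912) / ln(0.357008)
  = -1.852070 / -1.029997 ≈ 1.798131

1.798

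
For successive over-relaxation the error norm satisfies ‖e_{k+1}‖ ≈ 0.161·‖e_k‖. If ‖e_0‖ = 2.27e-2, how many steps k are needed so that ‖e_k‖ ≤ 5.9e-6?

5

After k steps, ‖e_k‖ ≈ 2.27e-2·0.161^k.
Need 0.161^k ≤ 5.9e-6/2.27e-2 = 0.000259912.
k ≥ ln(0.000259912)/ln(0.161) = -8.2552/-1.82635 = 4.520.
Smallest integer k = 5.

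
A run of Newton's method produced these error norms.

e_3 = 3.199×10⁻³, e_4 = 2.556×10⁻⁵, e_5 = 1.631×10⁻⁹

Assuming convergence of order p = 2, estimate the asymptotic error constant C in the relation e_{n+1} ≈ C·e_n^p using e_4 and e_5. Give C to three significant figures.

2.50

C ≈ e_5 / e_4^2
  = 1.631×10⁻⁹ / (2.556×10⁻⁵)^2
  = 1.631×10⁻⁹ / 6.53314e-10 ≈ 2.4965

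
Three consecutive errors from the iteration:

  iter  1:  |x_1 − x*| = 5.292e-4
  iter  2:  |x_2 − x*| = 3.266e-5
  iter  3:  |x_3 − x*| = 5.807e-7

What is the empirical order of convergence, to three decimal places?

p ≈ ln(|x_3 − x*|/|x_2 − x*|) / ln(|x_2 − x*|/|x_1 − x*|)
  = ln(5.807e-7/3.266e-5) / ln(3.266e-5/5.292e-4)
  = ln(0.0177802) / ln(0.0617158)
  = -4.029670 / -2.785215 ≈ 1.446808

1.447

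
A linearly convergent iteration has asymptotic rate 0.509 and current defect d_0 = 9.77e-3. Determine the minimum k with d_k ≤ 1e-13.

After k steps, d_k ≈ 9.77e-3·0.509^k.
Need 0.509^k ≤ 1e-13/9.77e-3 = 1.02354e-11.
k ≥ ln(1.02354e-11)/ln(0.509) = -25.3052/-0.67531 = 37.472.
Smallest integer k = 38.

38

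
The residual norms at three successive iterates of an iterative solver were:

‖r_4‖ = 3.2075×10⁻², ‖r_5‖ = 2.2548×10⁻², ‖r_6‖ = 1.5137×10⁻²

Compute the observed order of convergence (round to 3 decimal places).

p ≈ ln(‖r_6‖/‖r_5‖) / ln(‖r_5‖/‖r_4‖)
  = ln(1.5137×10⁻²/2.2548×10⁻²) / ln(2.2548×10⁻²/3.2075×10⁻²)
  = ln(0.671323) / ln(0.702977)
  = -0.398505 / -0.352431 ≈ 1.130732

1.131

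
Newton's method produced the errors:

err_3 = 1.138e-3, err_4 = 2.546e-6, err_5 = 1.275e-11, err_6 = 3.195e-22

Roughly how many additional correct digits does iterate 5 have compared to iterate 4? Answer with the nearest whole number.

Digits gained ≈ log₁₀(err_4/err_5) = log₁₀(2.546e-6/1.275e-11) = log₁₀(199686) ≈ 5.300.

5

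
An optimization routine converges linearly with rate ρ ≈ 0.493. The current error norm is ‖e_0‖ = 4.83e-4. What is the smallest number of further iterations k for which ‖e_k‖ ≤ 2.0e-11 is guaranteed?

25

After k steps, ‖e_k‖ ≈ 4.83e-4·0.493^k.
Need 0.493^k ≤ 2.0e-11/4.83e-4 = 4.14079e-08.
k ≥ ln(4.14079e-08)/ln(0.493) = -16.9998/-0.70725 = 24.036.
Smallest integer k = 25.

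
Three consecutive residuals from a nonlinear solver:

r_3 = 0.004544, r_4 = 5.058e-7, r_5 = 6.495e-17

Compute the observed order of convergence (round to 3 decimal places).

2.502

p ≈ ln(r_5/r_4) / ln(r_4/r_3)
  = ln(6.495e-17/5.058e-7) / ln(5.058e-7/0.004544)
  = ln(1.2841e-10) / ln(0.000111312)
  = -22.775793 / -9.103173 ≈ 2.501962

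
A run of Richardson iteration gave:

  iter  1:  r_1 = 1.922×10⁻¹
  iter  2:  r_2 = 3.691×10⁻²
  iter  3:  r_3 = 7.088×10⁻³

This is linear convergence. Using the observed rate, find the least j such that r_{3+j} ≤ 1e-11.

Rate ρ ≈ r_3/r_2 = 7.088×10⁻³/3.691×10⁻² = 0.1920.
After j more steps, r_{3+j} ≈ 7.088×10⁻³·ρ^j; need ρ^j ≤ 1e-11/7.088×10⁻³ = 1.41084e-09.
j ≥ ln(1.41084e-09)/ln(0.1920) = -20.3791/-1.65026 = 12.349.
So 13 more iterations are needed.

13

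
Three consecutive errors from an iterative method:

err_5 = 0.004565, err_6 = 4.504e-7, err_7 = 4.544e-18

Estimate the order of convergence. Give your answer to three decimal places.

2.745

p ≈ ln(err_7/err_6) / ln(err_6/err_5)
  = ln(4.544e-18/4.504e-7) / ln(4.504e-7/0.004565)
  = ln(1.00888e-11) / ln(9.86637e-05)
  = -25.319595 / -9.223793 ≈ 2.745031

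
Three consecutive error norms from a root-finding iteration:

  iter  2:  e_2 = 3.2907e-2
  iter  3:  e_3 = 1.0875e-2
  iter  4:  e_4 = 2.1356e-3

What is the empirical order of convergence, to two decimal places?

1.47

p ≈ ln(e_4/e_3) / ln(e_3/e_2)
  = ln(2.1356e-3/1.0875e-2) / ln(1.0875e-2/3.2907e-2)
  = ln(0.196377) / ln(0.330477)
  = -1.62772 / -1.10722 ≈ 1.47010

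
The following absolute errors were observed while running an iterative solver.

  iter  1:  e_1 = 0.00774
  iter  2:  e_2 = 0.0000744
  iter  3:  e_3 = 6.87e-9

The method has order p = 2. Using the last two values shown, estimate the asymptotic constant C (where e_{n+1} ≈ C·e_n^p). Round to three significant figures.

1.24

C ≈ e_3 / e_2^2
  = 6.87e-9 / (0.0000744)^2
  = 6.87e-9 / 5.53536e-09 ≈ 1.2411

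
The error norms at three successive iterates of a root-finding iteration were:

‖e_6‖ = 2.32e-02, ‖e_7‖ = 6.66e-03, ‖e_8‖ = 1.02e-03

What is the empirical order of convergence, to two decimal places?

p ≈ ln(‖e_8‖/‖e_7‖) / ln(‖e_7‖/‖e_6‖)
  = ln(1.02e-03/6.66e-03) / ln(6.66e-03/2.32e-02)
  = ln(0.153153) / ln(0.287069)
  = -1.87632 / -1.24803 ≈ 1.50343

1.50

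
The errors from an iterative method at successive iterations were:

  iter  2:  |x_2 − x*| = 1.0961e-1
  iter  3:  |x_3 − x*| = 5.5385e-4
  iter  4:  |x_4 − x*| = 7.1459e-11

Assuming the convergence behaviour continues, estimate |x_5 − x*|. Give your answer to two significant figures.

First estimate the order: p ≈ ln(|x_4 − x*|/|x_3 − x*|) / ln(|x_3 − x*|/|x_2 − x*|) = ln(7.1459e-11/5.5385e-4)/ln(5.5385e-4/1.0961e-1) = ln(1.29022e-07)/ln(0.00505291) ≈ 3.0000.
Then |x_5 − x*| ≈ |x_4 − x*|·(|x_4 − x*|/|x_3 − x*|)^p = 7.1459e-11·(1.29022e-07)^3.0000 = 7.1459e-11·2.14779e-21 ≈ 1.535e-31.

1.5e-31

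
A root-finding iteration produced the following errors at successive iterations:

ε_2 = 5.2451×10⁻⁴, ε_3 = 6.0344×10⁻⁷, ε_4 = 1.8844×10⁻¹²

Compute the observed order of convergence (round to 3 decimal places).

1.873

p ≈ ln(ε_4/ε_3) / ln(ε_3/ε_2)
  = ln(1.8844×10⁻¹²/6.0344×10⁻⁷) / ln(6.0344×10⁻⁷/5.2451×10⁻⁴)
  = ln(3.12276e-06) / ln(0.00115048)
  = -12.676793 / -6.767576 ≈ 1.873166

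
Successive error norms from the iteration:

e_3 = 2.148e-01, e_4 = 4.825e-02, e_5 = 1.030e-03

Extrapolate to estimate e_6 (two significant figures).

First estimate the order: p ≈ ln(e_5/e_4) / ln(e_4/e_3) = ln(1.030e-03/4.825e-02)/ln(4.825e-02/2.148e-01) = ln(0.0213472)/ln(0.224628) ≈ 2.5760.
Then e_6 ≈ e_5·(e_5/e_4)^p = 1.030e-03·(0.0213472)^2.5760 = 1.030e-03·4.9703e-05 ≈ 5.119e-08.

5.1e-8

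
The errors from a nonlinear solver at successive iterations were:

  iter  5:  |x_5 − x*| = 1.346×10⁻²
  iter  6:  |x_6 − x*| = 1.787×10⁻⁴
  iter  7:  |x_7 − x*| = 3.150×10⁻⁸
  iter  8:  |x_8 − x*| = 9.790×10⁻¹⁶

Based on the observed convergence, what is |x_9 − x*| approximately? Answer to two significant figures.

9.5e-31

First estimate the order: p ≈ ln(|x_8 − x*|/|x_7 − x*|) / ln(|x_7 − x*|/|x_6 − x*|) = ln(9.790×10⁻¹⁶/3.150×10⁻⁸)/ln(3.150×10⁻⁸/1.787×10⁻⁴) = ln(3.10794e-08)/ln(0.000176273) ≈ 2.0000.
Then |x_9 − x*| ≈ |x_8 − x*|·(|x_8 − x*|/|x_7 − x*|)^p = 9.790×10⁻¹⁶·(3.10794e-08)^2.0000 = 9.790×10⁻¹⁶·9.65929e-16 ≈ 9.456e-31.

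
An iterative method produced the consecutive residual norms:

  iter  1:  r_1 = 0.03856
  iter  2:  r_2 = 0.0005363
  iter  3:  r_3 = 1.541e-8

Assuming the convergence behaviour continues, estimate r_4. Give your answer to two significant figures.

First estimate the order: p ≈ ln(r_3/r_2) / ln(r_2/r_1) = ln(1.541e-8/0.0005363)/ln(0.0005363/0.03856) = ln(2.87339e-05)/ln(0.0139082) ≈ 2.4460.
Then r_4 ≈ r_3·(r_3/r_2)^p = 1.541e-8·(2.87339e-05)^2.4460 = 1.541e-8·7.78454e-12 ≈ 1.2e-19.

1.2e-19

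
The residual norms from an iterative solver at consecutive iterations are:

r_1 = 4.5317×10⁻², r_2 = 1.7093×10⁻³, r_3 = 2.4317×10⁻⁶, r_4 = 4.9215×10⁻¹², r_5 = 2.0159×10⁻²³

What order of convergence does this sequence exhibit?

Consecutive ratios: r_5/r_4 = 2.0159×10⁻²³/4.9215×10⁻¹² = 4.09611e-12, r_4/r_3 = 4.9215×10⁻¹²/2.4317×10⁻⁶ = 2.02389e-06.
p ≈ ln(4.09611e-12)/ln(2.02389e-06) = -26.2210/-13.1105 ≈ 2.00.
So the convergence is quadratic (order 2).

2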